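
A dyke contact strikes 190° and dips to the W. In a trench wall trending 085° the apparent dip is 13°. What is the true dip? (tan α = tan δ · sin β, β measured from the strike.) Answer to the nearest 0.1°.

The section is 75° from the strike.
tan δ = tan α / sin β = tan 13° / sin 75° = 0.2309 / 0.9659 = 0.2390
δ = arctan(0.2390) = 13.44°

13.4°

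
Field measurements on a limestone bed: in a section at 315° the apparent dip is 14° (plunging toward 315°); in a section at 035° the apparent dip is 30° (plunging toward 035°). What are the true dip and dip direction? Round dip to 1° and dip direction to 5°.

true dip 31°, dip direction 020°

Each apparent-dip line lies in the plane. As unit vectors (x east, y north, z up), v₁ plunges 14°→315° and v₂ plunges 30°→035°.
The plane normal is n = v₁ × v₂ ∝ (0.171, 0.463, 0.828).
Dip δ = arctan(|n_h|/n_z) = arctan(0.494/0.828) = 30.8°.
Dip direction = azimuth of (n_x, n_y) = atan2(0.171, 0.463) = 20°.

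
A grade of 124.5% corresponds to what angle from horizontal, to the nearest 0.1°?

tan θ = 124.5/100 = 1.2450
θ = arctan(1.2450) = 51.23°

51.2°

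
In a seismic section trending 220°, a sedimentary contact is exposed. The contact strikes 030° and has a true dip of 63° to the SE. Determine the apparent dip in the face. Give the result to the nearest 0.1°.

18.8°

The section lies 10° from the strike.
tan α = tan 63° × sin 10° = 1.9626 × 0.1736 = 0.3408
α = arctan(0.3408) = 18.82°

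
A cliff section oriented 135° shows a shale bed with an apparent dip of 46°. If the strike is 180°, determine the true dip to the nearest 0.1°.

β = acute angle between strike 180° and section 135° = 45°.
tan(true dip) = tan 46° / sin 45° = 1.4645
δ = arctan(1.4645) = 55.67°

55.7°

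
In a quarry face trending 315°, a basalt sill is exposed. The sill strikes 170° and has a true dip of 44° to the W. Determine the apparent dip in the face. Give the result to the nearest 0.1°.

The section lies 35° from the strike.
tan α = tan 44° × sin 35° = 0.9657 × 0.5736 = 0.5539
apparent dip = arctan 0.5539 = 28.98°

29.0°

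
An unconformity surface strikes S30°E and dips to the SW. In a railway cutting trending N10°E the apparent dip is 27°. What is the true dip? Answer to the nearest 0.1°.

38.4°

β = acute angle between strike S30°E and section N10°E = 40°.
tan(true dip) = tan 27° / sin 40° = 0.7927
true dip = arctan 0.7927 = 38.40°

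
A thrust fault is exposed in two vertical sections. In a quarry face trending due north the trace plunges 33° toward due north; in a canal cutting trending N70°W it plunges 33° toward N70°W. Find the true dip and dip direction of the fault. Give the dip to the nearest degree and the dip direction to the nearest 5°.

Represent each trace as a vector plunging at its apparent dip toward its trend (east-north-up frame): v₁ = (0.000, 0.839, -0.545), v₂ = (-0.788, 0.287, -0.545).
n = v₁ × v₂ = (-0.301, 0.429, 0.661) (taken with n_z > 0).
True dip = arccos(n_z / |n|) = arccos(0.7836) = 38.4°.
Dip direction = azimuth of (n_x, n_y) = atan2(-0.301, 0.429) = 325°.

true dip 38°, dip direction 325°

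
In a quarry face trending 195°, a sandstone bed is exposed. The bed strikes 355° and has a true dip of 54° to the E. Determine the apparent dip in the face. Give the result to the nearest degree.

Angle between strike (355°) and section (195°): β = 20°.
tan α = tan 54° × sin 20° = 1.3764 × 0.3420 = 0.4708
apparent dip = arctan 0.4708 = 25.21°

25°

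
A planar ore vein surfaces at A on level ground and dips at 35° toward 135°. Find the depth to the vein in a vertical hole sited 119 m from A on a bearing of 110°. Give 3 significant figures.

The hole lies 25° from the dip direction, so the down-dip offset is 119 × cos 25° = 107.85 m.
Depth = down-dip offset × tan(dip) = 107.85 × tan 35° = 107.85 × 0.7002
Depth = 75.52 m

75.5 m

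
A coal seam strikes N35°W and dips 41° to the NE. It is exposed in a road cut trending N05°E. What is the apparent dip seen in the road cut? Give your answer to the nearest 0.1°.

29.2°

The section lies 40° from the strike.
tan(apparent dip) = tan 41° · sin 40° = 0.5588
apparent dip = arctan 0.5588 = 29.20°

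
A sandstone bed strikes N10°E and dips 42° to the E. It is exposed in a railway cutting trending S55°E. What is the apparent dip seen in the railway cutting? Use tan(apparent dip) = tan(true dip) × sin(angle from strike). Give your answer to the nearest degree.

The strike is N10°E and the section trends S55°E; the acute angle between them is β = 65°.
tan α = tan 42° × sin 65° = 0.9004 × 0.9063 = 0.8160
apparent dip = arctan 0.8160 = 39.22°

39°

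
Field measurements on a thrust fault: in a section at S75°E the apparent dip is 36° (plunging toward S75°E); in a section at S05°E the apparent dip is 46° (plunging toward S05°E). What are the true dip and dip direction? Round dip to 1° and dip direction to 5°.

The two traces are lines in the plane: v₁ = (sin 105°·cos 36°, cos 105°·cos 36°, −sin 36°), v₂ = (sin 175°·cos 46°, cos 175°·cos 46°, −sin 46°).
Cross product v₁ × v₂ gives the pole to the plane: n ∝ (0.256, -0.527, 0.528).
Dip δ = arctan(|n_h|/n_z) = arctan(0.586/0.528) = 48.0°.
The horizontal component of n points toward azimuth atan2(n_x, n_y) = 154°, the dip direction.

true dip 48°, dip direction 155°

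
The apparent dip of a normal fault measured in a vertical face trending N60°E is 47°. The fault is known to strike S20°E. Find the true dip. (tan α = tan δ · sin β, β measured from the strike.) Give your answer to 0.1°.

β = acute angle between strike S20°E and section N60°E = 80°.
tan δ = tan α / sin β = tan 47° / sin 80° = 1.0724 / 0.9848 = 1.0889
true dip = arctan 1.0889 = 47.44°

47.4°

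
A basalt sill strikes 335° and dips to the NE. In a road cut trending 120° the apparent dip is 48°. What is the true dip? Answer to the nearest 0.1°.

β = acute angle between strike 335° and section 120° = 35°.
tan(true dip) = tan 48° / sin 35° = 1.9363
true dip = arctan 1.9363 = 62.69°

62.7°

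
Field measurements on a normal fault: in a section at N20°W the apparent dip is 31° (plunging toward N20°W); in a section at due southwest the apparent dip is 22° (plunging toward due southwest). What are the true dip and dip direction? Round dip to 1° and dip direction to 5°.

true dip 43°, dip direction 290°

Each apparent-dip line lies in the plane. As unit vectors (x east, y north, z up), v₁ plunges 31°→N20°W and v₂ plunges 22°→due southwest.
The plane normal is n = v₁ × v₂ ∝ (-0.639, 0.228, 0.720).
tan δ = √(n_x²+n_y²)/n_z = 0.679/0.720, so δ = 43.3°.
Dip direction = atan2(-0.639, 0.228) = 290° (azimuth of n's horizontal projection).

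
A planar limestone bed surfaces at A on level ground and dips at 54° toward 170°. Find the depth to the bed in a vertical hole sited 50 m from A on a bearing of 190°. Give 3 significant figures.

The hole lies 20° from the dip direction, so the down-dip offset is 50 × cos 20° = 46.98 m.
Depth = down-dip offset × tan(dip) = 46.98 × tan 54° = 46.98 × 1.3764
Depth = 64.67 m

64.7 m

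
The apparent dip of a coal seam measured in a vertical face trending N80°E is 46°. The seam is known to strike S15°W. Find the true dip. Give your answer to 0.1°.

β = acute angle between strike S15°W and section N80°E = 65°.
tan(true dip) = tan 46° / sin 65° = 1.1426
δ = arctan(1.1426) = 48.81°

48.8°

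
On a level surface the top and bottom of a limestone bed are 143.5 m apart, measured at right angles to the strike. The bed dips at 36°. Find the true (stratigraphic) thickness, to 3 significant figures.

84.3 m

True thickness t = w · sin(dip) = 143.5 × sin 36°
t = 143.5 × 0.5878 = 84.347 m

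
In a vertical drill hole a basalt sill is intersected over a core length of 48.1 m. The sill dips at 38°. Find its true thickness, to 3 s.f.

True thickness t = h · cos(dip) = 48.1 × cos 38°
t = 48.1 × 0.7880 = 37.903 m

37.9 m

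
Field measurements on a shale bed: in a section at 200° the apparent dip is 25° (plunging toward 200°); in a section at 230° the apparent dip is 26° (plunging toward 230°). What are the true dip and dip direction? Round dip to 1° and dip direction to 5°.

true dip 26°, dip direction 220°

Represent each trace as a vector plunging at its apparent dip toward its trend (east-north-up frame): v₁ = (-0.310, -0.852, -0.423), v₂ = (-0.689, -0.578, -0.438).
Cross product v₁ × v₂ gives the pole to the plane: n ∝ (-0.129, -0.155, 0.407).
True dip = arccos(n_z / |n|) = arccos(0.8960) = 26.4°.
Dip direction = atan2(-0.129, -0.155) = 220° (azimuth of n's horizontal projection).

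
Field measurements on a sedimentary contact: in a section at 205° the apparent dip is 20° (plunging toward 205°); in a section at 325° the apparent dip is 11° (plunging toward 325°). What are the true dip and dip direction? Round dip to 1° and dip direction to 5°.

true dip 30°, dip direction 255°

Represent each trace as a vector plunging at its apparent dip toward its trend (east-north-up frame): v₁ = (-0.397, -0.852, -0.342), v₂ = (-0.563, 0.804, -0.191).
n = v₁ × v₂ = (-0.438, -0.117, 0.799) (taken with n_z > 0).
Dip δ = arctan(|n_h|/n_z) = arctan(0.453/0.799) = 29.5°.
Dip direction = atan2(-0.438, -0.117) = 255° (azimuth of n's horizontal projection).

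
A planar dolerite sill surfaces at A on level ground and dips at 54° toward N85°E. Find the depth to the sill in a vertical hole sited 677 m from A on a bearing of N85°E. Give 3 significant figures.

The hole is directly down-dip from the outcrop, so the down-dip offset is 677 m.
Depth = down-dip offset × tan(dip) = 677.00 × tan 54° = 677.00 × 1.3764
Depth = 931.81 m

932 m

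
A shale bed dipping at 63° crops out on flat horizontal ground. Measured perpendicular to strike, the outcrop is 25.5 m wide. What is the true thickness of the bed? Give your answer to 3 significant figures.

True thickness t = w · sin(dip) = 25.5 × sin 63°
t = 25.5 × 0.8910 = 22.721 m

22.7 m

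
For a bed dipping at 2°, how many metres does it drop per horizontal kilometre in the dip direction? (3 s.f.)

drop per km = 1000 × tan 2° = 1000 × 0.0349

34.9 m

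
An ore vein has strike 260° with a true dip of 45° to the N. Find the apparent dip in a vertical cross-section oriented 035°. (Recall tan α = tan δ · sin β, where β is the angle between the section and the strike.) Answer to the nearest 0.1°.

35.3°

The section lies 45° from the strike.
tan α = tan 45° × sin 45° = 1.0000 × 0.7071 = 0.7071
apparent dip = arctan 0.7071 = 35.26°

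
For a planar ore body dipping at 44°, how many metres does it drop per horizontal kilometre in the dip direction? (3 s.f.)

966 m

drop per km = 1000 × tan 44° = 1000 × 0.9657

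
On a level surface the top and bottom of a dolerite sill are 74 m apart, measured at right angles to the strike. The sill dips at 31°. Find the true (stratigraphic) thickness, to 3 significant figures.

True thickness t = w · sin(dip) = 74 × sin 31°
t = 74 × 0.5150 = 38.113 m

38.1 m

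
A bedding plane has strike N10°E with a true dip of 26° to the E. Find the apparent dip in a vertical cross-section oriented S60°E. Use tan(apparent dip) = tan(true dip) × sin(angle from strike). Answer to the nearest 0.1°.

24.6°

Angle between strike (N10°E) and section (S60°E): β = 70°.
tan α = tan 26° × sin 70° = 0.4877 × 0.9397 = 0.4583
apparent dip = arctan 0.4583 = 24.62°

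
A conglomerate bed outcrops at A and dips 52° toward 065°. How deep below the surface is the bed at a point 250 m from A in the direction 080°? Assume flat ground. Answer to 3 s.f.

309 m

The hole lies 15° from the dip direction, so the down-dip offset is 250 × cos 15° = 241.48 m.
Depth = down-dip offset × tan(dip) = 241.48 × tan 52° = 241.48 × 1.2799
Depth = 309.08 m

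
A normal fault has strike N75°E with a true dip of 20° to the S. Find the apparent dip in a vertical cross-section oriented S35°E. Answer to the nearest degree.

19°

Angle between strike (N75°E) and section (S35°E): β = 70°.
tan α = tan 20° × sin 70° = 0.3640 × 0.9397 = 0.3420
apparent dip = arctan 0.3420 = 18.88°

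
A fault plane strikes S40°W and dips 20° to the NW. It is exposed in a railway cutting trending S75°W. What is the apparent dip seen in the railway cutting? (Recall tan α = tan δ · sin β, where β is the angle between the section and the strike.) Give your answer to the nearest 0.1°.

11.8°

The strike is S40°W and the section trends S75°W; the acute angle between them is β = 35°.
tan(apparent dip) = tan 20° · sin 35° = 0.2088
α = arctan(0.2088) = 11.79°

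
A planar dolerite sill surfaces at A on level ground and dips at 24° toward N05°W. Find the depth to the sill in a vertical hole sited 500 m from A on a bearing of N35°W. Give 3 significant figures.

193 m

The hole lies 30° from the dip direction, so the down-dip offset is 500 × cos 30° = 433.01 m.
Depth = down-dip offset × tan(dip) = 433.01 × tan 24° = 433.01 × 0.4452
Depth = 192.79 m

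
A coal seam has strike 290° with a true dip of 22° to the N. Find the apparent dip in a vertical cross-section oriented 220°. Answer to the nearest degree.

21°

Angle between strike (290°) and section (220°): β = 70°.
tan(apparent dip) = tan 22° · sin 70° = 0.3797
α = arctan(0.3797) = 20.79°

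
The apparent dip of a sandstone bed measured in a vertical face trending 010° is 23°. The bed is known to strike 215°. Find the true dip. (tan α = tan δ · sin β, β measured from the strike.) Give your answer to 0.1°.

45.1°

The section is 25° from the strike.
tan δ = tan α / sin β = tan 23° / sin 25° = 0.4245 / 0.4226 = 1.0044
δ = arctan(1.0044) = 45.13°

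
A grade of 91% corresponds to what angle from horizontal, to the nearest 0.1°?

42.3°

tan θ = 91/100 = 0.9100
θ = arctan(0.9100) = 42.30°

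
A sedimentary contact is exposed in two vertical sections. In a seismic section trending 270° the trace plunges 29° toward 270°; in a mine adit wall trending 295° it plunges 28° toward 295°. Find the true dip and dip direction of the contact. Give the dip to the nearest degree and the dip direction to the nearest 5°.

The two traces are lines in the plane: v₁ = (sin 270°·cos 29°, cos 270°·cos 29°, −sin 29°), v₂ = (sin 295°·cos 28°, cos 295°·cos 28°, −sin 28°).
n = v₁ × v₂ = (-0.181, 0.023, 0.326) (taken with n_z > 0).
tan δ = √(n_x²+n_y²)/n_z = 0.182/0.326, so δ = 29.2°.
Dip direction = azimuth of (n_x, n_y) = atan2(-0.181, 0.023) = 277°.

true dip 29°, dip direction 275°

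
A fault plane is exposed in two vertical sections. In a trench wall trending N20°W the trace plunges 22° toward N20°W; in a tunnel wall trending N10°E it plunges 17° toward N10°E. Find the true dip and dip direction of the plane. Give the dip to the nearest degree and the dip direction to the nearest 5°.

Each apparent-dip line lies in the plane. As unit vectors (x east, y north, z up), v₁ plunges 22°→N20°W and v₂ plunges 17°→N10°E.
n = v₁ × v₂ = (-0.098, 0.155, 0.443) (taken with n_z > 0).
tan δ = √(n_x²+n_y²)/n_z = 0.183/0.443, so δ = 22.5°.
Dip direction = atan2(-0.098, 0.155) = 328° (azimuth of n's horizontal projection).

true dip 22°, dip direction 330°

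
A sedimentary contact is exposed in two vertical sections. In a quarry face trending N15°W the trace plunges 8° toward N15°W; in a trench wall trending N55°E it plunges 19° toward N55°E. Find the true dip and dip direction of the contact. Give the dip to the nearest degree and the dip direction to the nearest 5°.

true dip 19°, dip direction 050°

The two traces are lines in the plane: v₁ = (sin 345°·cos 8°, cos 345°·cos 8°, −sin 8°), v₂ = (sin 55°·cos 19°, cos 55°·cos 19°, −sin 19°).
The plane normal is n = v₁ × v₂ ∝ (0.236, 0.191, 0.880).
tan δ = √(n_x²+n_y²)/n_z = 0.304/0.880, so δ = 19.0°.
The horizontal component of n points toward azimuth atan2(n_x, n_y) = 51°, the dip direction.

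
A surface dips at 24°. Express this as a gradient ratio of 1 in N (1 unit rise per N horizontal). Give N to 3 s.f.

1 : N means tan θ = 1/N, so N = 1/tan 24° = 1/0.4452

1 in 2.25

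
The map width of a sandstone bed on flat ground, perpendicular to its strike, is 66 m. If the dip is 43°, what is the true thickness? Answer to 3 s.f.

45.0 m

True thickness t = w · sin(dip) = 66 × sin 43°
t = 66 × 0.6820 = 45.012 m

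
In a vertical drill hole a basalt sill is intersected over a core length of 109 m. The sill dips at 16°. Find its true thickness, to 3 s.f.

True thickness t = h · cos(dip) = 109 × cos 16°
t = 109 × 0.9613 = 104.778 m

105 m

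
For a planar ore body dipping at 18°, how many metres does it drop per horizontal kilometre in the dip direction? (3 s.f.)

drop per km = 1000 × tan 18° = 1000 × 0.3249

325 m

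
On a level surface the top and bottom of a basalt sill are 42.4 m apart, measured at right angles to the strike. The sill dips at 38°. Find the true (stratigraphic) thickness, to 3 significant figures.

26.1 m

True thickness t = w · sin(dip) = 42.4 × sin 38°
t = 42.4 × 0.6157 = 26.104 m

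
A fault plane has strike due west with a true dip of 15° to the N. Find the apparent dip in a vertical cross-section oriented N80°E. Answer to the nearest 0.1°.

Angle between strike (due west) and section (N80°E): β = 10°.
tan(apparent dip) = tan 15° · sin 10° = 0.0465
α = arctan(0.0465) = 2.66°

2.7°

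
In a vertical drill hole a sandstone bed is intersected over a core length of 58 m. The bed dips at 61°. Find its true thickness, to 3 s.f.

28.1 m

True thickness t = h · cos(dip) = 58 × cos 61°
t = 58 × 0.4848 = 28.119 m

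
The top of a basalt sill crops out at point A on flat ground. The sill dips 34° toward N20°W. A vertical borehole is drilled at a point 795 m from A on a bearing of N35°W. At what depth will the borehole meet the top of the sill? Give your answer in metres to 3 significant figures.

518 m

The hole lies 15° from the dip direction, so the down-dip offset is 795 × cos 15° = 767.91 m.
Depth = down-dip offset × tan(dip) = 767.91 × tan 34° = 767.91 × 0.6745
Depth = 517.96 m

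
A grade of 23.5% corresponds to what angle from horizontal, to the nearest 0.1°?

tan θ = 23.5/100 = 0.2350
θ = arctan(0.2350) = 13.22°

13.2°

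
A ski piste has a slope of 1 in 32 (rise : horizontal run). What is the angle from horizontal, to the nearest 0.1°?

1.8°

tan θ = 1/32 = 0.0312
θ = arctan(0.0312) = 1.79°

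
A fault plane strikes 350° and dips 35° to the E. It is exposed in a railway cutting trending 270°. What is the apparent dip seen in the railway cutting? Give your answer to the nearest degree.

35°

The section lies 80° from the strike.
tan(apparent dip) = tan 35° · sin 80° = 0.6896
α = arctan(0.6896) = 34.59°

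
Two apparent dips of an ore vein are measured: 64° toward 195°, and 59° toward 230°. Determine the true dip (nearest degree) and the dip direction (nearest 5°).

The two traces are lines in the plane: v₁ = (sin 195°·cos 64°, cos 195°·cos 64°, −sin 64°), v₂ = (sin 230°·cos 59°, cos 230°·cos 59°, −sin 59°).
n = v₁ × v₂ = (-0.065, -0.257, 0.130) (taken with n_z > 0).
tan δ = √(n_x²+n_y²)/n_z = 0.266/0.130, so δ = 64.0°.
Dip direction = atan2(-0.065, -0.257) = 194° (azimuth of n's horizontal projection).

true dip 64°, dip direction 195°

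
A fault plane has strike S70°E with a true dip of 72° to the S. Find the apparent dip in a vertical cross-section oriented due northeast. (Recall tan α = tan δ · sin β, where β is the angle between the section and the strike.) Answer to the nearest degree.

70°

The section lies 65° from the strike.
tan(apparent dip) = tan 72° · sin 65° = 2.7893
apparent dip = arctan 2.7893 = 70.28°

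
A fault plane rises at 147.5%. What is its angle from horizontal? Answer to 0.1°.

55.9°

tan θ = 147.5/100 = 1.4750
θ = arctan(1.4750) = 55.86°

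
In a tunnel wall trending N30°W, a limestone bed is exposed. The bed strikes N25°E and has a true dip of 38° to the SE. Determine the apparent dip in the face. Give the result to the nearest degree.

33°

The strike is N25°E and the section trends N30°W; the acute angle between them is β = 55°.
tan(apparent dip) = tan 38° · sin 55° = 0.6400
apparent dip = arctan 0.6400 = 32.62°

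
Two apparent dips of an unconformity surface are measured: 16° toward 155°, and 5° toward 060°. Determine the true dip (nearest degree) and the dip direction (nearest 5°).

true dip 17°, dip direction 135°

The two traces are lines in the plane: v₁ = (sin 155°·cos 16°, cos 155°·cos 16°, −sin 16°), v₂ = (sin 60°·cos 5°, cos 60°·cos 5°, −sin 5°).
n = v₁ × v₂ = (0.213, -0.202, 0.954) (taken with n_z > 0).
Dip δ = arctan(|n_h|/n_z) = arctan(0.294/0.954) = 17.1°.
The horizontal component of n points toward azimuth atan2(n_x, n_y) = 134°, the dip direction.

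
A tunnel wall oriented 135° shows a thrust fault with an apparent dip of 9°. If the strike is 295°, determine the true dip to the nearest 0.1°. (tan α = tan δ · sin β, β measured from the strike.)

24.8°

The section is 20° from the strike.
tan(true dip) = tan 9° / sin 20° = 0.4631
true dip = arctan 0.4631 = 24.85°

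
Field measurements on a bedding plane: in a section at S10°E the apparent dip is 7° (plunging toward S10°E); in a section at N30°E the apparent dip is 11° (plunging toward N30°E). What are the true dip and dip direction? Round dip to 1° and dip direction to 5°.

Represent each trace as a vector plunging at its apparent dip toward its trend (east-north-up frame): v₁ = (0.172, -0.977, -0.122), v₂ = (0.491, 0.850, -0.191).
Cross product v₁ × v₂ gives the pole to the plane: n ∝ (0.290, -0.027, 0.626).
True dip = arccos(n_z / |n|) = arccos(0.9067) = 24.9°.
Dip direction = azimuth of (n_x, n_y) = atan2(0.290, -0.027) = 95°.

true dip 25°, dip direction 095°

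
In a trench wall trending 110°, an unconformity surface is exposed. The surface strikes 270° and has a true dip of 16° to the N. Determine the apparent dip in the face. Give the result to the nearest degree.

Angle between strike (270°) and section (110°): β = 20°.
tan α = tan 16° × sin 20° = 0.2867 × 0.3420 = 0.0981
α = arctan(0.0981) = 5.60°

6°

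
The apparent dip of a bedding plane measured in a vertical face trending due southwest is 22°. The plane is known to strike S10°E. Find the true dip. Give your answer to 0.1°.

26.3°

The section is 55° from the strike.
tan(true dip) = tan 22° / sin 55° = 0.4932
true dip = arctan 0.4932 = 26.25°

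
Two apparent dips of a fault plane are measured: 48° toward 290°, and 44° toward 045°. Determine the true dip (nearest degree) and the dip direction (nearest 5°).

Represent each trace as a vector plunging at its apparent dip toward its trend (east-north-up frame): v₁ = (-0.629, 0.229, -0.743), v₂ = (0.509, 0.509, -0.695).
n = v₁ × v₂ = (-0.219, 0.815, 0.436) (taken with n_z > 0).
tan δ = √(n_x²+n_y²)/n_z = 0.844/0.436, so δ = 62.7°.
Dip direction = atan2(-0.219, 0.815) = 345° (azimuth of n's horizontal projection).

true dip 63°, dip direction 345°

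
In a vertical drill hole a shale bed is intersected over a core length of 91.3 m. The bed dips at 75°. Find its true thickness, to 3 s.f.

23.6 m

True thickness t = h · cos(dip) = 91.3 × cos 75°
t = 91.3 × 0.2588 = 23.630 m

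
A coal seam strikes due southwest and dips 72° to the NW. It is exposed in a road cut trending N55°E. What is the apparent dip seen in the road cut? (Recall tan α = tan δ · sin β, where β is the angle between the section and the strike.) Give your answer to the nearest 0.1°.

Angle between strike (due southwest) and section (N55°E): β = 10°.
tan(apparent dip) = tan 72° · sin 10° = 0.5344
apparent dip = arctan 0.5344 = 28.12°

28.1°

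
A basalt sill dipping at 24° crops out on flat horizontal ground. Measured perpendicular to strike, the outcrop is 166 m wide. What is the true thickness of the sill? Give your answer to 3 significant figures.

True thickness t = w · sin(dip) = 166 × sin 24°
t = 166 × 0.4067 = 67.518 m

67.5 m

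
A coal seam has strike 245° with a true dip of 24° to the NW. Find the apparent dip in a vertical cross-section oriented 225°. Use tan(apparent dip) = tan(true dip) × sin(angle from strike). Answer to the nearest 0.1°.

8.7°

Angle between strike (245°) and section (225°): β = 20°.
tan(apparent dip) = tan 24° · sin 20° = 0.1523
apparent dip = arctan 0.1523 = 8.66°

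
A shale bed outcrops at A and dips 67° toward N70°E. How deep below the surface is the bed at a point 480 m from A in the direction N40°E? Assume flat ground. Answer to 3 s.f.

979 m

The hole lies 30° from the dip direction, so the down-dip offset is 480 × cos 30° = 415.69 m.
Depth = down-dip offset × tan(dip) = 415.69 × tan 67° = 415.69 × 2.3559
Depth = 979.31 m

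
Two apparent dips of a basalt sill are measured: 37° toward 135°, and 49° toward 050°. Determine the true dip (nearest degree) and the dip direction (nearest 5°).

true dip 53°, dip direction 080°

The two traces are lines in the plane: v₁ = (sin 135°·cos 37°, cos 135°·cos 37°, −sin 37°), v₂ = (sin 50°·cos 49°, cos 50°·cos 49°, −sin 49°).
n = v₁ × v₂ = (0.680, 0.124, 0.522) (taken with n_z > 0).
True dip = arccos(n_z / |n|) = arccos(0.6026) = 52.9°.
The horizontal component of n points toward azimuth atan2(n_x, n_y) = 80°, the dip direction.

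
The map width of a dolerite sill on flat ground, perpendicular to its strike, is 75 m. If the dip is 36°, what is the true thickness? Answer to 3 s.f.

True thickness t = w · sin(dip) = 75 × sin 36°
t = 75 × 0.5878 = 44.084 m

44.1 m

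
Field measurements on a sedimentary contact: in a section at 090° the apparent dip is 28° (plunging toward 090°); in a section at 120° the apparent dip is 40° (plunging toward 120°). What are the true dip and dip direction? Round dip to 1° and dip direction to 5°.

Represent each trace as a vector plunging at its apparent dip toward its trend (east-north-up frame): v₁ = (0.883, 0.000, -0.469), v₂ = (0.663, -0.383, -0.643).
Cross product v₁ × v₂ gives the pole to the plane: n ∝ (0.180, -0.256, 0.338).
tan δ = √(n_x²+n_y²)/n_z = 0.313/0.338, so δ = 42.8°.
Dip direction = azimuth of (n_x, n_y) = atan2(0.180, -0.256) = 145°.

true dip 43°, dip direction 145°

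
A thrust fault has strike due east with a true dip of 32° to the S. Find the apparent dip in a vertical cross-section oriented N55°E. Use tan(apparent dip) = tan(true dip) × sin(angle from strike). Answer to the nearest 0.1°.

The section lies 35° from the strike.
tan(apparent dip) = tan 32° · sin 35° = 0.3584
apparent dip = arctan 0.3584 = 19.72°

19.7°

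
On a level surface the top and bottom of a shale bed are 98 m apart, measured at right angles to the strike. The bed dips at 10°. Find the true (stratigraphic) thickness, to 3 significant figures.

True thickness t = w · sin(dip) = 98 × sin 10°
t = 98 × 0.1736 = 17.018 m

17.0 m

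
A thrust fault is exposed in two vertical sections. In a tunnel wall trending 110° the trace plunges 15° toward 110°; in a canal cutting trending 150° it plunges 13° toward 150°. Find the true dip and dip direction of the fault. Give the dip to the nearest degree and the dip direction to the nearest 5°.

Represent each trace as a vector plunging at its apparent dip toward its trend (east-north-up frame): v₁ = (0.908, -0.330, -0.259), v₂ = (0.487, -0.844, -0.225).
The plane normal is n = v₁ × v₂ ∝ (0.144, -0.078, 0.605).
True dip = arccos(n_z / |n|) = arccos(0.9652) = 15.2°.
Dip direction = atan2(0.144, -0.078) = 118° (azimuth of n's horizontal projection).

true dip 15°, dip direction 120°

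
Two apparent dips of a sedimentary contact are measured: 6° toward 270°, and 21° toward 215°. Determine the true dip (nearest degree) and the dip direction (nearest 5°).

true dip 22°, dip direction 195°

Represent each trace as a vector plunging at its apparent dip toward its trend (east-north-up frame): v₁ = (-0.995, -0.000, -0.105), v₂ = (-0.535, -0.765, -0.358).
n = v₁ × v₂ = (-0.080, -0.300, 0.761) (taken with n_z > 0).
True dip = arccos(n_z / |n|) = arccos(0.9257) = 22.2°.
Dip direction = atan2(-0.080, -0.300) = 195° (azimuth of n's horizontal projection).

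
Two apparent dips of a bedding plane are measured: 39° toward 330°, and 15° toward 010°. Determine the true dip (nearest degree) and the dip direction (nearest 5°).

true dip 44°, dip direction 295°

The two traces are lines in the plane: v₁ = (sin 330°·cos 39°, cos 330°·cos 39°, −sin 39°), v₂ = (sin 10°·cos 15°, cos 10°·cos 15°, −sin 15°).
Cross product v₁ × v₂ gives the pole to the plane: n ∝ (-0.424, 0.206, 0.483).
True dip = arccos(n_z / |n|) = arccos(0.7150) = 44.4°.
Dip direction = azimuth of (n_x, n_y) = atan2(-0.424, 0.206) = 296°.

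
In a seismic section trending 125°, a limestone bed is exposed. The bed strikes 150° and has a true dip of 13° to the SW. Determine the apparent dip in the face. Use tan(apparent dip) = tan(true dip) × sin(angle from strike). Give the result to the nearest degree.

Angle between strike (150°) and section (125°): β = 25°.
tan α = tan 13° × sin 25° = 0.2309 × 0.4226 = 0.0976
apparent dip = arctan 0.0976 = 5.57°

6°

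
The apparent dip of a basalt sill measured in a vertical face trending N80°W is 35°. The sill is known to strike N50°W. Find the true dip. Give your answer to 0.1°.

β = acute angle between strike N50°W and section N80°W = 30°.
tan δ = tan α / sin β = tan 35° / sin 30° = 0.7002 / 0.5000 = 1.4004
true dip = arctan 1.4004 = 54.47°

54.5°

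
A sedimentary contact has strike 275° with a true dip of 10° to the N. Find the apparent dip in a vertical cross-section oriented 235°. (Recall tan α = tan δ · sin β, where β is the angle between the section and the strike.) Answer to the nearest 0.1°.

The section lies 40° from the strike.
tan α = tan 10° × sin 40° = 0.1763 × 0.6428 = 0.1133
α = arctan(0.1133) = 6.47°

6.5°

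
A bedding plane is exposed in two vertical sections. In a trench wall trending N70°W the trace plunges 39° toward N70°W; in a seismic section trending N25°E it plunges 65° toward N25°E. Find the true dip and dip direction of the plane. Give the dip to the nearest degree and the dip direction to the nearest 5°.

true dip 67°, dip direction 000°

Represent each trace as a vector plunging at its apparent dip toward its trend (east-north-up frame): v₁ = (-0.730, 0.266, -0.629), v₂ = (0.179, 0.383, -0.906).
n = v₁ × v₂ = (-0.000, 0.774, 0.327) (taken with n_z > 0).
True dip = arccos(n_z / |n|) = arccos(0.3893) = 67.1°.
Dip direction = atan2(-0.000, 0.774) = 360° (azimuth of n's horizontal projection).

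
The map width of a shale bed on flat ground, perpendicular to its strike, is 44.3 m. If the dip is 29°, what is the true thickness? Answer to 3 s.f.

21.5 m

True thickness t = w · sin(dip) = 44.3 × sin 29°
t = 44.3 × 0.4848 = 21.477 m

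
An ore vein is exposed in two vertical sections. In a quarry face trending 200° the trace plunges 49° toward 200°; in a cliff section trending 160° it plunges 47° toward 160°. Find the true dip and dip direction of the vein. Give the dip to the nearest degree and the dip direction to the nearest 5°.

Represent each trace as a vector plunging at its apparent dip toward its trend (east-north-up frame): v₁ = (-0.224, -0.616, -0.755), v₂ = (0.233, -0.641, -0.731).
Cross product v₁ × v₂ gives the pole to the plane: n ∝ (-0.033, -0.340, 0.288).
True dip = arccos(n_z / |n|) = arccos(0.6439) = 49.9°.
Dip direction = atan2(-0.033, -0.340) = 186° (azimuth of n's horizontal projection).

true dip 50°, dip direction 185°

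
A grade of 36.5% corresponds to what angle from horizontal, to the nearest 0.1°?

20.1°

tan θ = 36.5/100 = 0.3650
θ = arctan(0.3650) = 20.05°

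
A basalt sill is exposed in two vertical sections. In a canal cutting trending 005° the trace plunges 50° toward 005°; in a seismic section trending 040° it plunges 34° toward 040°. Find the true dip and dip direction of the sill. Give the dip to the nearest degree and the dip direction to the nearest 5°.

Represent each trace as a vector plunging at its apparent dip toward its trend (east-north-up frame): v₁ = (0.056, 0.640, -0.766), v₂ = (0.533, 0.635, -0.559).
The plane normal is n = v₁ × v₂ ∝ (-0.128, 0.377, 0.306).
Dip δ = arctan(|n_h|/n_z) = arctan(0.398/0.306) = 52.5°.
Dip direction = atan2(-0.128, 0.377) = 341° (azimuth of n's horizontal projection).

true dip 52°, dip direction 340°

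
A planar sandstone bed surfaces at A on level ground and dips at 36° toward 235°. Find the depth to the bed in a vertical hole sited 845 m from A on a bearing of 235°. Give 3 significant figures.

The hole is directly down-dip from the outcrop, so the down-dip offset is 845 m.
Depth = down-dip offset × tan(dip) = 845.00 × tan 36° = 845.00 × 0.7265
Depth = 613.93 m

614 m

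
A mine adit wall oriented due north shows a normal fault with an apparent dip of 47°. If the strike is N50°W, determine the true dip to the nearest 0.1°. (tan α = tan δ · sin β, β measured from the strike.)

β = acute angle between strike N50°W and section due north = 50°.
tan(true dip) = tan 47° / sin 50° = 1.3999
true dip = arctan 1.3999 = 54.46°

54.5°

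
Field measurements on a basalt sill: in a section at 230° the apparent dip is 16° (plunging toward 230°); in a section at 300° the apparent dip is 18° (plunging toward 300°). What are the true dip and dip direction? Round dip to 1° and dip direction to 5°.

true dip 21°, dip direction 270°

Represent each trace as a vector plunging at its apparent dip toward its trend (east-north-up frame): v₁ = (-0.736, -0.618, -0.276), v₂ = (-0.824, 0.476, -0.309).
Cross product v₁ × v₂ gives the pole to the plane: n ∝ (-0.322, 0.001, 0.859).
Dip δ = arctan(|n_h|/n_z) = arctan(0.322/0.859) = 20.5°.
Dip direction = atan2(-0.322, 0.001) = 270° (azimuth of n's horizontal projection).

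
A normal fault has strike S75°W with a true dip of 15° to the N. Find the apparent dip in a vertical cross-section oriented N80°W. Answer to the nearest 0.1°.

The strike is S75°W and the section trends N80°W; the acute angle between them is β = 25°.
tan α = tan 15° × sin 25° = 0.2679 × 0.4226 = 0.1132
apparent dip = arctan 0.1132 = 6.46°

6.5°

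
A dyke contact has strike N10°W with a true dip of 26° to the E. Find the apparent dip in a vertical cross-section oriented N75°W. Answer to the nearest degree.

The section lies 65° from the strike.
tan α = tan 26° × sin 65° = 0.4877 × 0.9063 = 0.4420
apparent dip = arctan 0.4420 = 23.85°

24°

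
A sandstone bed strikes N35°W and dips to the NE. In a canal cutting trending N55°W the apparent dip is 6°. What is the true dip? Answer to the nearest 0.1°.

17.1°

β = acute angle between strike N35°W and section N55°W = 20°.
tan(true dip) = tan 6° / sin 20° = 0.3073
δ = arctan(0.3073) = 17.08°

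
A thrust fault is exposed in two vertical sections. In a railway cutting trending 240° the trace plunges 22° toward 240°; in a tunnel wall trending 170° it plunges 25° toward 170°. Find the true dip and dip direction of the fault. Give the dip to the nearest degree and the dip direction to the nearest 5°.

true dip 28°, dip direction 200°

Represent each trace as a vector plunging at its apparent dip toward its trend (east-north-up frame): v₁ = (-0.803, -0.464, -0.375), v₂ = (0.157, -0.893, -0.423).
The plane normal is n = v₁ × v₂ ∝ (-0.138, -0.398, 0.790).
tan δ = √(n_x²+n_y²)/n_z = 0.422/0.790, so δ = 28.1°.
Dip direction = atan2(-0.138, -0.398) = 199° (azimuth of n's horizontal projection).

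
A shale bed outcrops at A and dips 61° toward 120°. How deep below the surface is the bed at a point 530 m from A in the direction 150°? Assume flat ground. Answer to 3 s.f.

The hole lies 30° from the dip direction, so the down-dip offset is 530 × cos 30° = 458.99 m.
Depth = down-dip offset × tan(dip) = 458.99 × tan 61° = 458.99 × 1.8040
Depth = 828.05 m

828 m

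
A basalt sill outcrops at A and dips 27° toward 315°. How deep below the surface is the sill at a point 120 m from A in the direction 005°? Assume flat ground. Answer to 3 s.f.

39.3 m

The hole lies 50° from the dip direction, so the down-dip offset is 120 × cos 50° = 77.13 m.
Depth = down-dip offset × tan(dip) = 77.13 × tan 27° = 77.13 × 0.5095
Depth = 39.30 m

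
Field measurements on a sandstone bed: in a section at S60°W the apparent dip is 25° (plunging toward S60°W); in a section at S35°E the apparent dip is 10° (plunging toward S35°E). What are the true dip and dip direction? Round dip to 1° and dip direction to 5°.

true dip 27°, dip direction 215°

The two traces are lines in the plane: v₁ = (sin 240°·cos 25°, cos 240°·cos 25°, −sin 25°), v₂ = (sin 145°·cos 10°, cos 145°·cos 10°, −sin 10°).
n = v₁ × v₂ = (-0.262, -0.375, 0.889) (taken with n_z > 0).
Dip δ = arctan(|n_h|/n_z) = arctan(0.458/0.889) = 27.2°.
Dip direction = azimuth of (n_x, n_y) = atan2(-0.262, -0.375) = 215°.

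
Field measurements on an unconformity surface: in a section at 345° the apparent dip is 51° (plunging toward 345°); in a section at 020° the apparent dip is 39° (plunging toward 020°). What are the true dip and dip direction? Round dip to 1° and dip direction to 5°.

Represent each trace as a vector plunging at its apparent dip toward its trend (east-north-up frame): v₁ = (-0.163, 0.608, -0.777), v₂ = (0.266, 0.730, -0.629).
n = v₁ × v₂ = (-0.185, 0.309, 0.281) (taken with n_z > 0).
True dip = arccos(n_z / |n|) = arccos(0.6144) = 52.1°.
Dip direction = azimuth of (n_x, n_y) = atan2(-0.185, 0.309) = 329°.

true dip 52°, dip direction 330°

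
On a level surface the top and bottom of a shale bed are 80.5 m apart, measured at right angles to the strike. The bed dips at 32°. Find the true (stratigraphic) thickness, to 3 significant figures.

True thickness t = w · sin(dip) = 80.5 × sin 32°
t = 80.5 × 0.5299 = 42.659 m

42.7 m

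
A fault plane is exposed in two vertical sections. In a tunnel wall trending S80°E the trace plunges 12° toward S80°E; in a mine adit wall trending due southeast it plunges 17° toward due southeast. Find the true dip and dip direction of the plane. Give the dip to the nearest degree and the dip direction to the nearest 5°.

true dip 17°, dip direction 145°

Each apparent-dip line lies in the plane. As unit vectors (x east, y north, z up), v₁ plunges 12°→S80°E and v₂ plunges 17°→due southeast.
Cross product v₁ × v₂ gives the pole to the plane: n ∝ (0.091, -0.141, 0.537).
Dip δ = arctan(|n_h|/n_z) = arctan(0.168/0.537) = 17.4°.
Dip direction = azimuth of (n_x, n_y) = atan2(0.091, -0.141) = 147°.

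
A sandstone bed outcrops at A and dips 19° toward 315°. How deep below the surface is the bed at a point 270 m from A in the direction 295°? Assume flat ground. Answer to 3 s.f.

87.4 m

The hole lies 20° from the dip direction, so the down-dip offset is 270 × cos 20° = 253.72 m.
Depth = down-dip offset × tan(dip) = 253.72 × tan 19° = 253.72 × 0.3443
Depth = 87.36 m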